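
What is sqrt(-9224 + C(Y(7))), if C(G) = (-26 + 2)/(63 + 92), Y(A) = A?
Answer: 4*I*sqrt(13850645)/155 ≈ 96.042*I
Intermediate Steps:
C(G) = -24/155
sqrt(-9224 + C(Y(7))) = sqrt(-9224 - 24/155) = sqrt(-1429744/155) = 4*I*sqrt(13850645)/155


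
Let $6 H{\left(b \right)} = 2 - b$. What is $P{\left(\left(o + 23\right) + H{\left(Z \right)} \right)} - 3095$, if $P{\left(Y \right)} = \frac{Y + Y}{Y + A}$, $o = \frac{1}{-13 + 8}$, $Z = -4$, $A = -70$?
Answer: $- \frac{102169}{33} \approx -3096.0$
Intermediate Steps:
$o = - \frac{1}{5}$ ($o = \frac{1}{-5} = - \frac{1}{5} \approx -0.2$)
$H{\left(b \right)} = \frac{1}{3} - \frac{b}{6}$ ($H{\left(b \right)} = \frac{2 - b}{6} = \frac{1}{3} - \frac{b}{6}$)
$P{\left(Y \right)} = \frac{2 Y}{-70 + Y}$ ($P{\left(Y \right)} = \frac{Y + Y}{Y - 70} = \frac{2 Y}{-70 + Y}$)
$P{\left(\left(o + 23\right) + H{\left(Z \right)} \right)} - 3095 = \frac{2 \left(\left(- \frac{1}{5} + 23\right) + \left(\frac{1}{3} - - \frac{2}{3}\right)\right)}{-70 + \left(\left(- \frac{1}{5} + 23\right) + \left(\frac{1}{3} - - \frac{2}{3}\right)\right)} - 3095 = \frac{2 \left(\frac{114}{5} + \left(\frac{1}{3} + \frac{2}{3}\right)\right)}{-70 + \left(\frac{114}{5} + \left(\frac{1}{3} + \frac{2}{3}\right)\right)} - 3095 = \frac{2 \left(\frac{114}{5} + 1\right)}{-70 + \left(\frac{114}{5} + 1\right)} - 3095 = 2 \cdot \frac{119}{5} \frac{1}{-70 + \frac{119}{5}} - 3095 = 2 \cdot \frac{119}{5} \frac{1}{- \frac{231}{5}} - 3095 = 2 \cdot \frac{119}{5} \left(- \frac{5}{231}\right) - 3095 = - \frac{34}{33} - 3095 = - \frac{102169}{33}$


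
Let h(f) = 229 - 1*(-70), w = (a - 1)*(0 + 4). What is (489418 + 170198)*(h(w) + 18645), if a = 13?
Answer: 12495765504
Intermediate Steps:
w = 48 (w = (13 - 1)*(0 + 4) = 12*4 = 48)
h(f) = 299 (h(f) = 229 + 70 = 299)
(489418 + 170198)*(h(w) + 18645) = (489418 + 170198)*(299 + 18645) = 659616*18944 = 12495765504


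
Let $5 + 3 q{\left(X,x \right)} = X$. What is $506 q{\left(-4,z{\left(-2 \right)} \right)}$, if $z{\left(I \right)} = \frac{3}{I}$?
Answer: $-1518$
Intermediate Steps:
$q{\left(X,x \right)} = - \frac{5}{3} + \frac{X}{3}$
$506 q{\left(-4,z{\left(-2 \right)} \right)} = 506 \left(- \frac{5}{3} + \frac{1}{3} \left(-4\right)\right) = 506 \left(- \frac{5}{3} - \frac{4}{3}\right) = 506 \left(-3\right) = -1518$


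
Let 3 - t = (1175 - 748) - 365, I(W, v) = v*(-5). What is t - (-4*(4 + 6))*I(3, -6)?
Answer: 1141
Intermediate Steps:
I(W, v) = -5*v
t = -59 (t = 3 - ((1175 - 748) - 365) = 3 - (427 - 365) = 3 - 1*62 = 3 - 62 = -59)
t - (-4*(4 + 6))*I(3, -6) = -59 - (-4*(4 + 6))*(-5*(-6)) = -59 - (-4*10)*30 = -59 - (-40)*30 = -59 - 1*(-1200) = -59 + 1200 = 1141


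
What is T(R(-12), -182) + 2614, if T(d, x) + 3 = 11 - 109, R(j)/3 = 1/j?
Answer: 2513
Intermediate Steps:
R(j) = 3/j
T(d, x) = -101 (T(d, x) = -3 + (11 - 109) = -3 - 98 = -101)
T(R(-12), -182) + 2614 = -101 + 2614 = 2513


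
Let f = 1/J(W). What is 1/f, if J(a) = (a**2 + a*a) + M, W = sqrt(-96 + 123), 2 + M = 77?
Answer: 129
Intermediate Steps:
M = 75 (M = -2 + 77 = 75)
W = 3*sqrt(3) (W = sqrt(27) = 3*sqrt(3) ≈ 5.1962)
J(a) = 75 + 2*a**2 (J(a) = (a**2 + a*a) + 75 = (a**2 + a**2) + 75 = 2*a**2 + 75 = 75 + 2*a**2)
f = 1/129 (f = 1/(75 + 2*(3*sqrt(3))**2) = 1/(75 + 2*27) = 1/(75 + 54) = 1/129 ≈ 0.0077519)
1/f = 1/(1/129) = 129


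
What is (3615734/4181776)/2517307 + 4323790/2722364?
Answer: 5689467867054478057/3582227432595062056 ≈ 1.5882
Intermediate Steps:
(3615734/4181776)/2517307 + 4323790/2722364 = (3615734*(1/4181776))*(1/2517307) + 4323790*(1/2722364) = (1807867/2090888)*(1/2517307) + 2161895/1361182 = 1807867/5263406998616 + 2161895/1361182 = 5689467867054478057/3582227432595062056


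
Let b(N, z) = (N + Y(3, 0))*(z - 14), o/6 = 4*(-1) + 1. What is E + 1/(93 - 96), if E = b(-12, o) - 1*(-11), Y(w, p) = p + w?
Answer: 896/3 ≈ 298.67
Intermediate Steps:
o = -18 (o = 6*(4*(-1) + 1) = 6*(-4 + 1) = 6*(-3) = -18)
b(N, z) = (-14 + z)*(3 + N) (b(N, z) = (N + (0 + 3))*(z - 14) = (N + 3)*(-14 + z) = (3 + N)*(-14 + z) = (-14 + z)*(3 + N))
E = 299 (E = (-42 - 14*(-12) + 3*(-18) - 12*(-18)) - 1*(-11) = (-42 + 168 - 54 + 216) + 11 = 288 + 11 = 299)
E + 1/(93 - 96) = 299 + 1/(93 - 96) = 299 + 1/(-3) = 299 - ⅓ = 896/3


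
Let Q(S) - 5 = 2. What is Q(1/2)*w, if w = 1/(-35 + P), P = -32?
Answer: -7/67 ≈ -0.10448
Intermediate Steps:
Q(S) = 7 (Q(S) = 5 + 2 = 7)
w = -1/67 (w = 1/(-35 - 32) = 1/(-67) = -1/67 ≈ -0.014925)
Q(1/2)*w = 7*(-1/67) = -7/67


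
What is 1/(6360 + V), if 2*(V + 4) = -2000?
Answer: 1/5356 ≈ 0.00018671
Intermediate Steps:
V = -1004 (V = -4 + (½)*(-2000) = -4 - 1000 = -1004)
1/(6360 + V) = 1/(6360 - 1004) = 1/5356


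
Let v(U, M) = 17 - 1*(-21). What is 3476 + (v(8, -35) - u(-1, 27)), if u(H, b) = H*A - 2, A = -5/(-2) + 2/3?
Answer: 21115/6 ≈ 3519.2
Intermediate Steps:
A = 19/6 (A = -5*(-½) + 2*(⅓) = 5/2 + ⅔ = 19/6 ≈ 3.1667)
u(H, b) = -2 + 19*H/6 (u(H, b) = H*(19/6) - 2 = 19*H/6 - 2 = -2 + 19*H/6)
v(U, M) = 38 (v(U, M) = 17 + 21 = 38)
3476 + (v(8, -35) - u(-1, 27)) = 3476 + (38 - (-2 + (19/6)*(-1))) = 3476 + (38 - (-2 - 19/6)) = 3476 + (38 - 1*(-31/6)) = 3476 + (38 + 31/6) = 3476 + 259/6 = 21115/6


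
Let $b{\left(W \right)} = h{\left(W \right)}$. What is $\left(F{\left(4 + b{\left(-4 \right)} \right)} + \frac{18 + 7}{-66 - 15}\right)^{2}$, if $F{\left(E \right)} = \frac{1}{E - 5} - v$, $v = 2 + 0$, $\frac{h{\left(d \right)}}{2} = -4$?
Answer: $\frac{38416}{6561} \approx 5.8552$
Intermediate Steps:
$h{\left(d \right)} = -8$ ($h{\left(d \right)} = 2 \left(-4\right) = -8$)
$b{\left(W \right)} = -8$
$v = 2$
$F{\left(E \right)} = -2 + \frac{1}{-5 + E}$ ($F{\left(E \right)} = \frac{1}{E - 5} - 2 = \frac{1}{-5 + E} - 2 = -2 + \frac{1}{-5 + E}$)
$\left(F{\left(4 + b{\left(-4 \right)} \right)} + \frac{18 + 7}{-66 - 15}\right)^{2} = \left(\frac{11 - 2 \left(4 - 8\right)}{-5 + \left(4 - 8\right)} + \frac{18 + 7}{-66 - 15}\right)^{2} = \left(\frac{11 - -8}{-5 - 4} + \frac{25}{-81}\right)^{2} = \left(\frac{11 + 8}{-9} + 25 \left(- \frac{1}{81}\right)\right)^{2} = \left(\left(- \frac{1}{9}\right) 19 - \frac{25}{81}\right)^{2} = \left(- \frac{19}{9} - \frac{25}{81}\right)^{2} = \left(- \frac{196}{81}\right)^{2} = \frac{38416}{6561}$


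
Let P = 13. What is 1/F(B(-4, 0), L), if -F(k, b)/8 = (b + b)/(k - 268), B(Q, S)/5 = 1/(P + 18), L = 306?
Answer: 8303/151776 ≈ 0.054706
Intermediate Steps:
B(Q, S) = 5/31 (B(Q, S) = 5/(13 + 18) = 5/31)
F(k, b) = -16*b/(-268 + k) (F(k, b) = -8*(b + b)/(k - 268) = -8*2*b/(-268 + k) = -16*b/(-268 + k))
1/F(B(-4, 0), L) = 1/(-16*306/(-268 + 5/31)) = 1/(-16*306/(-8303/31)) = 1/(-16*306*(-31/8303)) = 1/(151776/8303) = 8303/151776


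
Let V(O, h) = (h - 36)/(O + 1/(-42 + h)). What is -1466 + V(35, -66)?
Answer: -5551030/3779 ≈ -1468.9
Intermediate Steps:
V(O, h) = (-36 + h)/(O + 1/(-42 + h))
-1466 + V(35, -66) = -1466 + (1512 + (-66)² - 78*(-66))/(1 - 42*35 + 35*(-66)) = -1466 + (1512 + 4356 + 5148)/(1 - 1470 - 2310) = -1466 + 11016/(-3779) = -1466 - 1/3779*11016 = -1466 - 11016/3779 = -5551030/3779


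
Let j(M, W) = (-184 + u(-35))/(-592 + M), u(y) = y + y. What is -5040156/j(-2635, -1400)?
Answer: -8132291706/127 ≈ -6.4034e+7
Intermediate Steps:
u(y) = 2*y
j(M, W) = -254/(-592 + M) (j(M, W) = (-184 + 2*(-35))/(-592 + M) = (-184 - 70)/(-592 + M) = -254/(-592 + M))
-5040156/j(-2635, -1400) = -5040156/((-254/(-592 - 2635))) = -5040156/((-254/(-3227))) = -5040156/((-254*(-1/3227))) = -5040156/254/3227 = -5040156*3227/254 = -8132291706/127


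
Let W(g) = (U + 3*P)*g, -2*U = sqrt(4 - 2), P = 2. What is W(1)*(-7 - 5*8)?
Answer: -282 + 47*sqrt(2)/2 ≈ -248.77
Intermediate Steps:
U = -sqrt(2)/2 (U = -sqrt(4 - 2)/2 = -sqrt(2)/2 ≈ -0.70711)
W(g) = g*(6 - sqrt(2)/2) (W(g) = (-sqrt(2)/2 + 3*2)*g = (-sqrt(2)/2 + 6)*g = (6 - sqrt(2)/2)*g = g*(6 - sqrt(2)/2))
W(1)*(-7 - 5*8) = ((1/2)*1*(12 - sqrt(2)))*(-7 - 5*8) = (6 - sqrt(2)/2)*(-7 - 40) = (6 - sqrt(2)/2)*(-47) = -282 + 47*sqrt(2)/2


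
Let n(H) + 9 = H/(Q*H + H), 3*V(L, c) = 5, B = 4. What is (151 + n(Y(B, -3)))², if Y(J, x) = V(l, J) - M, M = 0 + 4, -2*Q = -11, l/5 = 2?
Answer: 3415104/169 ≈ 20208.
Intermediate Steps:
l = 10 (l = 5*2 = 10)
Q = 11/2 (Q = -½*(-11) = 11/2 ≈ 5.5000)
M = 4
V(L, c) = 5/3 (V(L, c) = (⅓)*5 = 5/3)
Y(J, x) = -7/3 (Y(J, x) = 5/3 - 1*4 = 5/3 - 4 = -7/3)
n(H) = -115/13 (n(H) = -9 + H/(11*H/2 + H) = -9 + H/((13*H/2)) = -9 + H*(2/(13*H)) = -9 + 2/13 = -115/13)
(151 + n(Y(B, -3)))² = (151 - 115/13)² = (1848/13)² = 3415104/169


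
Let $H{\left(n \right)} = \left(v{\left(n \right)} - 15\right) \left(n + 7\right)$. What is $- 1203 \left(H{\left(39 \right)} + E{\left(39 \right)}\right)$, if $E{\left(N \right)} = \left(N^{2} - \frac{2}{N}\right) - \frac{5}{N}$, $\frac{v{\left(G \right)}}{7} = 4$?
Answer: $- \frac{33136234}{13} \approx -2.5489 \cdot 10^{6}$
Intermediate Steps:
$v{\left(G \right)} = 28$ ($v{\left(G \right)} = 7 \cdot 4 = 28$)
$H{\left(n \right)} = 91 + 13 n$ ($H{\left(n \right)} = \left(28 - 15\right) \left(n + 7\right) = 13 \left(7 + n\right) = 91 + 13 n$)
$E{\left(N \right)} = N^{2} - \frac{7}{N}$
$- 1203 \left(H{\left(39 \right)} + E{\left(39 \right)}\right) = - 1203 \left(\left(91 + 13 \cdot 39\right) + \frac{-7 + 39^{3}}{39}\right) = - 1203 \left(\left(91 + 507\right) + \frac{-7 + 59319}{39}\right) = - 1203 \left(598 + \frac{1}{39} \cdot 59312\right) = - 1203 \left(598 + \frac{59312}{39}\right) = \left(-1203\right) \frac{82634}{39} = - \frac{33136234}{13}$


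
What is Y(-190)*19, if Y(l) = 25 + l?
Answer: -3135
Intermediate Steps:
Y(-190)*19 = (25 - 190)*19 = -165*19 = -3135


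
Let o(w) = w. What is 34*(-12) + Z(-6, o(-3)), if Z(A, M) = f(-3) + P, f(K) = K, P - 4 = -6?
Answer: -413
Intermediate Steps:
P = -2 (P = 4 - 6 = -2)
Z(A, M) = -5 (Z(A, M) = -3 - 2 = -5)
34*(-12) + Z(-6, o(-3)) = 34*(-12) - 5 = -408 - 5 = -413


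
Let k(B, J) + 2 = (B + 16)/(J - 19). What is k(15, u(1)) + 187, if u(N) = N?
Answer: 3299/18 ≈ 183.28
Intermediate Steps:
k(B, J) = -2 + (16 + B)/(-19 + J) (k(B, J) = -2 + (B + 16)/(J - 19) = -2 + (16 + B)/(-19 + J))
k(15, u(1)) + 187 = (54 + 15 - 2*1)/(-19 + 1) + 187 = (54 + 15 - 2)/(-18) + 187 = -1/18*67 + 187 = -67/18 + 187 = 3299/18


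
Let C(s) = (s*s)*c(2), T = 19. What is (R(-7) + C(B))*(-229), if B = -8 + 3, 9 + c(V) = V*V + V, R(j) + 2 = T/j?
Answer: 127782/7 ≈ 18255.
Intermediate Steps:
R(j) = -2 + 19/j
c(V) = -9 + V + V² (c(V) = -9 + (V*V + V) = -9 + (V² + V) = -9 + (V + V²) = -9 + V + V²)
B = -5
C(s) = -3*s² (C(s) = (s*s)*(-9 + 2 + 2²) = s²*(-9 + 2 + 4) = s²*(-3) = -3*s²)
(R(-7) + C(B))*(-229) = ((-2 + 19/(-7)) - 3*(-5)²)*(-229) = ((-2 + 19*(-⅐)) - 3*25)*(-229) = ((-2 - 19/7) - 75)*(-229) = (-33/7 - 75)*(-229) = -558/7*(-229) = 127782/7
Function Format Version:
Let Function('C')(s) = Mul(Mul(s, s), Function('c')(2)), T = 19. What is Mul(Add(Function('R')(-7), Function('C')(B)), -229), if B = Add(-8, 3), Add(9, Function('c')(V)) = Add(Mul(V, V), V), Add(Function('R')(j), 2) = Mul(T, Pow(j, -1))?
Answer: Rational(127782, 7) ≈ 18255.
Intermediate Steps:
Function('R')(j) = Add(-2, Mul(19, Pow(j, -1)))
Function('c')(V) = Add(-9, V, Pow(V, 2)) (Function('c')(V) = Add(-9, Add(Mul(V, V), V)) = Add(-9, Add(Pow(V, 2), V)) = Add(-9, Add(V, Pow(V, 2))) = Add(-9, V, Pow(V, 2)))
B = -5
Function('C')(s) = Mul(-3, Pow(s, 2)) (Function('C')(s) = Mul(Mul(s, s), Add(-9, 2, Pow(2, 2))) = Mul(Pow(s, 2), Add(-9, 2, 4)) = Mul(Pow(s, 2), -3) = Mul(-3, Pow(s, 2)))
Mul(Add(Function('R')(-7), Function('C')(B)), -229) = Mul(Add(Add(-2, Mul(19, Pow(-7, -1))), Mul(-3, Pow(-5, 2))), -229) = Mul(Add(Add(-2, Mul(19, Rational(-1, 7))), Mul(-3, 25)), -229) = Mul(Add(Add(-2, Rational(-19, 7)), -75), -229) = Mul(Add(Rational(-33, 7), -75), -229) = Mul(Rational(-558, 7), -229) = Rational(127782, 7)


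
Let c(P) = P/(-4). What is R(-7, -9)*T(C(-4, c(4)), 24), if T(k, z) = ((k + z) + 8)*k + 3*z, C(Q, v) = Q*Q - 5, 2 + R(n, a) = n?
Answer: -4905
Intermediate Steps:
c(P) = -P/4 (c(P) = P*(-1/4) = -P/4)
R(n, a) = -2 + n
C(Q, v) = -5 + Q**2 (C(Q, v) = Q**2 - 5 = -5 + Q**2)
T(k, z) = 3*z + k*(8 + k + z) (T(k, z) = (8 + k + z)*k + 3*z = k*(8 + k + z) + 3*z = 3*z + k*(8 + k + z))
R(-7, -9)*T(C(-4, c(4)), 24) = (-2 - 7)*((-5 + (-4)**2)**2 + 3*24 + 8*(-5 + (-4)**2) + (-5 + (-4)**2)*24) = -9*((-5 + 16)**2 + 72 + 8*(-5 + 16) + (-5 + 16)*24) = -9*(11**2 + 72 + 8*11 + 11*24) = -9*(121 + 72 + 88 + 264) = -9*545 = -4905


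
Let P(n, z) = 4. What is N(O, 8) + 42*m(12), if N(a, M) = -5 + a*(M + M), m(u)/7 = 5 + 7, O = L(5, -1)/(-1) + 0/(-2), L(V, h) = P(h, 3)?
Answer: 3459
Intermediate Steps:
L(V, h) = 4
O = -4 (O = 4/(-1) + 0/(-2) = 4*(-1) + 0*(-½) = -4 + 0 = -4)
m(u) = 84 (m(u) = 7*(5 + 7) = 7*12 = 84)
N(a, M) = -5 + 2*M*a (N(a, M) = -5 + a*(2*M) = -5 + 2*M*a)
N(O, 8) + 42*m(12) = (-5 + 2*8*(-4)) + 42*84 = (-5 - 64) + 3528 = -69 + 3528 = 3459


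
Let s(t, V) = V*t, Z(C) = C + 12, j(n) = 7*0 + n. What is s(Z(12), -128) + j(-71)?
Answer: -3143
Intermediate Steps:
j(n) = n (j(n) = 0 + n = n)
Z(C) = 12 + C
s(Z(12), -128) + j(-71) = -128*(12 + 12) - 71 = -128*24 - 71 = -3072 - 71 = -3143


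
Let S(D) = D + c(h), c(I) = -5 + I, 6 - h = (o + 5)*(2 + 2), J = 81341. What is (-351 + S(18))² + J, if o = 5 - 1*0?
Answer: 219725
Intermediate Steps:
o = 5 (o = 5 + 0 = 5)
h = -34 (h = 6 - (5 + 5)*(2 + 2) = 6 - 10*4 = 6 - 1*40 = 6 - 40 = -34)
S(D) = -39 + D (S(D) = D + (-5 - 34) = D - 39 = -39 + D)
(-351 + S(18))² + J = (-351 + (-39 + 18))² + 81341 = (-351 - 21)² + 81341 = (-372)² + 81341 = 138384 + 81341 = 219725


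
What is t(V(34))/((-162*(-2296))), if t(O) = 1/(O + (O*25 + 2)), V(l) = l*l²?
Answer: 1/380099980512 ≈ 2.6309e-12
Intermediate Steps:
V(l) = l³
t(O) = 1/(2 + 26*O) (t(O) = 1/(O + (25*O + 2)) = 1/(O + (2 + 25*O)) = 1/(2 + 26*O))
t(V(34))/((-162*(-2296))) = (1/(2*(1 + 13*34³)))/((-162*(-2296))) = (1/(2*(1 + 13*39304)))/371952 = (1/(2*(1 + 510952)))*(1/371952) = ((½)/510953)*(1/371952) = ((½)*(1/510953))*(1/371952) = (1/1021906)*(1/371952) = 1/380099980512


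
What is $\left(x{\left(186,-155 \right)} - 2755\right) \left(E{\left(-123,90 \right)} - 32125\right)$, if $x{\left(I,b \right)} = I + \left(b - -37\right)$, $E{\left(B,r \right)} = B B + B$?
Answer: $45998753$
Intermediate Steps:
$E{\left(B,r \right)} = B + B^{2}$ ($E{\left(B,r \right)} = B^{2} + B = B + B^{2}$)
$x{\left(I,b \right)} = 37 + I + b$ ($x{\left(I,b \right)} = I + \left(b + 37\right) = I + \left(37 + b\right) = 37 + I + b$)
$\left(x{\left(186,-155 \right)} - 2755\right) \left(E{\left(-123,90 \right)} - 32125\right) = \left(\left(37 + 186 - 155\right) - 2755\right) \left(- 123 \left(1 - 123\right) - 32125\right) = \left(68 - 2755\right) \left(\left(-123\right) \left(-122\right) - 32125\right) = - 2687 \left(15006 - 32125\right) = \left(-2687\right) \left(-17119\right) = 45998753$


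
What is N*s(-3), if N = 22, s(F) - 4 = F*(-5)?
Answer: 418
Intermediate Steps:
s(F) = 4 - 5*F (s(F) = 4 + F*(-5) = 4 - 5*F)
N*s(-3) = 22*(4 - 5*(-3)) = 22*(4 + 15) = 22*19 = 418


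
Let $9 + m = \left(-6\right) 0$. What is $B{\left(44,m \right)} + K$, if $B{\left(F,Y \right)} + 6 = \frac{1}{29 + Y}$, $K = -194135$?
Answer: $- \frac{3882819}{20} \approx -1.9414 \cdot 10^{5}$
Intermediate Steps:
$m = -9$ ($m = -9 - 0 = -9 + 0 = -9$)
$B{\left(F,Y \right)} = -6 + \frac{1}{29 + Y}$
$B{\left(44,m \right)} + K = \frac{-173 - -54}{29 - 9} - 194135 = \frac{-173 + 54}{20} - 194135 = \frac{1}{20} \left(-119\right) - 194135 = - \frac{119}{20} - 194135 = - \frac{3882819}{20}$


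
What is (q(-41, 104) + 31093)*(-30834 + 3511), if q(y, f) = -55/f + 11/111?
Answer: -9807116276813/11544 ≈ -8.4954e+8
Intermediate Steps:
q(y, f) = 11/111 - 55/f (q(y, f) = -55/f + 11*(1/111) = -55/f + 11/111 = 11/111 - 55/f)
(q(-41, 104) + 31093)*(-30834 + 3511) = ((11/111 - 55/104) + 31093)*(-30834 + 3511) = ((11/111 - 55*1/104) + 31093)*(-27323) = ((11/111 - 55/104) + 31093)*(-27323) = (-4961/11544 + 31093)*(-27323) = (358932631/11544)*(-27323) = -9807116276813/11544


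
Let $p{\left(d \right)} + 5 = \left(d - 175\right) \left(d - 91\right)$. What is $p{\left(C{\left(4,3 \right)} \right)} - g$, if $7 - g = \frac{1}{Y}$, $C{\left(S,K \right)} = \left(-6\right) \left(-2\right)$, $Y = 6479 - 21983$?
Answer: $\frac{199458959}{15504} \approx 12865.0$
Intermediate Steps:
$Y = -15504$ ($Y = 6479 - 21983 = -15504$)
$C{\left(S,K \right)} = 12$
$p{\left(d \right)} = -5 + \left(-175 + d\right) \left(-91 + d\right)$ ($p{\left(d \right)} = -5 + \left(d - 175\right) \left(d - 91\right) = -5 + \left(-175 + d\right) \left(-91 + d\right)$)
$g = \frac{108529}{15504}$ ($g = 7 - \frac{1}{-15504} = 7 - - \frac{1}{15504} = 7 + \frac{1}{15504} = \frac{108529}{15504} \approx 7.0001$)
$p{\left(C{\left(4,3 \right)} \right)} - g = \left(15920 + 12^{2} - 3192\right) - \frac{108529}{15504} = \left(15920 + 144 - 3192\right) - \frac{108529}{15504} = 12872 - \frac{108529}{15504} = \frac{199458959}{15504}$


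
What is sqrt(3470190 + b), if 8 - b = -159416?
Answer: sqrt(3629614) ≈ 1905.2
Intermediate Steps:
b = 159424 (b = 8 - 1*(-159416) = 8 + 159416 = 159424)
sqrt(3470190 + b) = sqrt(3470190 + 159424) = sqrt(3629614)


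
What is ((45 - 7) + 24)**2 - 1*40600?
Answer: -36756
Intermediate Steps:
((45 - 7) + 24)**2 - 1*40600 = (38 + 24)**2 - 40600 = 62**2 - 40600 = 3844 - 40600 = -36756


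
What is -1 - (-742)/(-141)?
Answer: -883/141 ≈ -6.2624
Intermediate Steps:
-1 - (-742)/(-141) = -1 - (-742)*(-1)/141 = -1 - 106*7/141 = -1 - 742/141 = -883/141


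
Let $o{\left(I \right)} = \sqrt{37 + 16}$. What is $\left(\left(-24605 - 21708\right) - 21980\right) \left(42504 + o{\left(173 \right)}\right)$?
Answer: $-2902725672 - 68293 \sqrt{53} \approx -2.9032 \cdot 10^{9}$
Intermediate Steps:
$o{\left(I \right)} = \sqrt{53}$
$\left(\left(-24605 - 21708\right) - 21980\right) \left(42504 + o{\left(173 \right)}\right) = \left(\left(-24605 - 21708\right) - 21980\right) \left(42504 + \sqrt{53}\right) = \left(-46313 - 21980\right) \left(42504 + \sqrt{53}\right) = - 68293 \left(42504 + \sqrt{53}\right) = -2902725672 - 68293 \sqrt{53}$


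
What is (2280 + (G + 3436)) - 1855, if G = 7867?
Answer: 11728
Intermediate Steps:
(2280 + (G + 3436)) - 1855 = (2280 + (7867 + 3436)) - 1855 = (2280 + 11303) - 1855 = 13583 - 1855 = 11728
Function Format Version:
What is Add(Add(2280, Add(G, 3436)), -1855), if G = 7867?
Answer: 11728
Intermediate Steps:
Add(Add(2280, Add(G, 3436)), -1855) = Add(Add(2280, Add(7867, 3436)), -1855) = Add(Add(2280, 11303), -1855) = Add(13583, -1855) = 11728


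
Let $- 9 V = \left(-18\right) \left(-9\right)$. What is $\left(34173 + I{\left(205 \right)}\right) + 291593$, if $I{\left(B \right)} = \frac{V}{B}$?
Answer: $\frac{66782012}{205} \approx 3.2577 \cdot 10^{5}$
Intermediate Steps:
$V = -18$ ($V = - \frac{\left(-18\right) \left(-9\right)}{9} = \left(- \frac{1}{9}\right) 162 = -18$)
$I{\left(B \right)} = - \frac{18}{B}$
$\left(34173 + I{\left(205 \right)}\right) + 291593 = \left(34173 - \frac{18}{205}\right) + 291593 = \frac{7005447}{205} + 291593 = \frac{66782012}{205}$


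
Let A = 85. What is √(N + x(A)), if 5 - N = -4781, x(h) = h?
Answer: √4871 ≈ 69.793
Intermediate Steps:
N = 4786 (N = 5 - 1*(-4781) = 5 + 4781 = 4786)
√(N + x(A)) = √(4786 + 85) = √4871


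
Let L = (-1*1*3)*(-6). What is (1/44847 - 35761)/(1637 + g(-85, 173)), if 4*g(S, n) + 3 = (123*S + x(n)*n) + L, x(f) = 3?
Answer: 6415094264/151268931 ≈ 42.409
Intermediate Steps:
L = 18 (L = -1*3*(-6) = -3*(-6) = 18)
g(S, n) = 15/4 + 3*n/4 + 123*S/4 (g(S, n) = -¾ + ((123*S + 3*n) + 18)/4 = -¾ + ((3*n + 123*S) + 18)/4 = -¾ + (18 + 3*n + 123*S)/4 = -¾ + (9/2 + 3*n/4 + 123*S/4) = 15/4 + 3*n/4 + 123*S/4)
(1/44847 - 35761)/(1637 + g(-85, 173)) = (1/44847 - 35761)/(1637 + (15/4 + (¾)*173 + (123/4)*(-85))) = (1/44847 - 35761)/(1637 + (15/4 + 519/4 - 10455/4)) = -1603773566/(44847*(1637 - 9921/4)) = -1603773566/(44847*(-3373/4)) = -1603773566/44847*(-4/3373) = 6415094264/151268931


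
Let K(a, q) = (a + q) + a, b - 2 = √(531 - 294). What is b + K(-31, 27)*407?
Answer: -14243 + √237 ≈ -14228.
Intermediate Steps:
b = 2 + √237 (b = 2 + √(531 - 294) = 2 + √237 ≈ 17.395)
K(a, q) = q + 2*a
b + K(-31, 27)*407 = (2 + √237) + (27 + 2*(-31))*407 = (2 + √237) + (27 - 62)*407 = (2 + √237) - 35*407 = (2 + √237) - 14245 = -14243 + √237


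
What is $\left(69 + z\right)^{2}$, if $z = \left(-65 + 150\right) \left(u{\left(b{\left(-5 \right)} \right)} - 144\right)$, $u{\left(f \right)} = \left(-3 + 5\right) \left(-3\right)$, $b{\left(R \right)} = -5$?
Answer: $160807761$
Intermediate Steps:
$u{\left(f \right)} = -6$ ($u{\left(f \right)} = 2 \left(-3\right) = -6$)
$z = -12750$ ($z = \left(-65 + 150\right) \left(-6 - 144\right) = 85 \left(-150\right) = -12750$)
$\left(69 + z\right)^{2} = \left(69 - 12750\right)^{2} = \left(-12681\right)^{2} = 160807761$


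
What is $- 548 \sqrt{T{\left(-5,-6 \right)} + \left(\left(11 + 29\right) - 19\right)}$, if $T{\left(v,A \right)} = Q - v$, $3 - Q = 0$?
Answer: $- 548 \sqrt{29} \approx -2951.1$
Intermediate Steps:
$Q = 3$ ($Q = 3 - 0 = 3 + 0 = 3$)
$T{\left(v,A \right)} = 3 - v$
$- 548 \sqrt{T{\left(-5,-6 \right)} + \left(\left(11 + 29\right) - 19\right)} = - 548 \sqrt{\left(3 - -5\right) + \left(\left(11 + 29\right) - 19\right)} = - 548 \sqrt{\left(3 + 5\right) + \left(40 - 19\right)} = - 548 \sqrt{8 + 21} = - 548 \sqrt{29}$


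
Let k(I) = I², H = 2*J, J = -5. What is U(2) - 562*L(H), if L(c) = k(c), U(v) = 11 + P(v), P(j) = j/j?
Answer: -56188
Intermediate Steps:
H = -10 (H = 2*(-5) = -10)
P(j) = 1
U(v) = 12 (U(v) = 11 + 1 = 12)
L(c) = c²
U(2) - 562*L(H) = 12 - 562*(-10)² = 12 - 562*100 = 12 - 56200 = -56188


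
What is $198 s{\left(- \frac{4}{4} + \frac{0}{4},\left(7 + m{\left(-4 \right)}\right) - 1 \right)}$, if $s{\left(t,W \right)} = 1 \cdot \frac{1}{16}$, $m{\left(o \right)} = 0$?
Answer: $\frac{99}{8} \approx 12.375$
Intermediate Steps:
$s{\left(t,W \right)} = \frac{1}{16}$ ($s{\left(t,W \right)} = 1 \cdot \frac{1}{16} = \frac{1}{16}$)
$198 s{\left(- \frac{4}{4} + \frac{0}{4},\left(7 + m{\left(-4 \right)}\right) - 1 \right)} = 198 \cdot \frac{1}{16} = \frac{99}{8}$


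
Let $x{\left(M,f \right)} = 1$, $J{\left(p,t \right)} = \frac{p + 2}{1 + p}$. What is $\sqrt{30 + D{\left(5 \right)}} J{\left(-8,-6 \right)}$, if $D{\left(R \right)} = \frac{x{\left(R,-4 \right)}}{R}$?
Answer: $\frac{6 \sqrt{755}}{35} \approx 4.7104$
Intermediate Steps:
$J{\left(p,t \right)} = \frac{2 + p}{1 + p}$
$D{\left(R \right)} = \frac{1}{R}$ ($D{\left(R \right)} = 1 \frac{1}{R} = \frac{1}{R}$)
$\sqrt{30 + D{\left(5 \right)}} J{\left(-8,-6 \right)} = \sqrt{30 + \frac{1}{5}} \frac{2 - 8}{1 - 8} = \sqrt{30 + \frac{1}{5}} \frac{1}{-7} \left(-6\right) = \sqrt{\frac{151}{5}} \left(\left(- \frac{1}{7}\right) \left(-6\right)\right) = \frac{\sqrt{755}}{5} \cdot \frac{6}{7} = \frac{6 \sqrt{755}}{35}$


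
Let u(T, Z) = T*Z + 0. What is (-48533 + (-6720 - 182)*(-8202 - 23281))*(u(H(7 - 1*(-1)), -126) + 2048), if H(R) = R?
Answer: 225937018320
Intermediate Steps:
u(T, Z) = T*Z
(-48533 + (-6720 - 182)*(-8202 - 23281))*(u(H(7 - 1*(-1)), -126) + 2048) = (-48533 + (-6720 - 182)*(-8202 - 23281))*((7 - 1*(-1))*(-126) + 2048) = (-48533 - 6902*(-31483))*((7 + 1)*(-126) + 2048) = (-48533 + 217295666)*(8*(-126) + 2048) = 217247133*(-1008 + 2048) = 217247133*1040 = 225937018320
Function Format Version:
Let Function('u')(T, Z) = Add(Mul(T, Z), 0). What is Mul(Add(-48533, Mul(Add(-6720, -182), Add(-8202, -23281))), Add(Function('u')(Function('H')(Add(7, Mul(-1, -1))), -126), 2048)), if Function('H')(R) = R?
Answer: 225937018320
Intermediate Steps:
Function('u')(T, Z) = Mul(T, Z)
Mul(Add(-48533, Mul(Add(-6720, -182), Add(-8202, -23281))), Add(Function('u')(Function('H')(Add(7, Mul(-1, -1))), -126), 2048)) = Mul(Add(-48533, Mul(Add(-6720, -182), Add(-8202, -23281))), Add(Mul(Add(7, Mul(-1, -1)), -126), 2048)) = Mul(Add(-48533, Mul(-6902, -31483)), Add(Mul(Add(7, 1), -126), 2048)) = Mul(Add(-48533, 217295666), Add(Mul(8, -126), 2048)) = Mul(217247133, Add(-1008, 2048)) = Mul(217247133, 1040) = 225937018320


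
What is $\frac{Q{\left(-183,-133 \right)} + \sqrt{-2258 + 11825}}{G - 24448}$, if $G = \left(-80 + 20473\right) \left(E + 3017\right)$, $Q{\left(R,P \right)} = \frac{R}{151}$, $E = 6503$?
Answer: $- \frac{183}{29311653712} + \frac{3 \sqrt{1063}}{194116912} \approx 4.9763 \cdot 10^{-7}$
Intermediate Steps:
$Q{\left(R,P \right)} = \frac{R}{151}$ ($Q{\left(R,P \right)} = R \frac{1}{151} = \frac{R}{151}$)
$G = 194141360$ ($G = \left(-80 + 20473\right) \left(6503 + 3017\right) = 20393 \cdot 9520 = 194141360$)
$\frac{Q{\left(-183,-133 \right)} + \sqrt{-2258 + 11825}}{G - 24448} = \frac{\frac{1}{151} \left(-183\right) + \sqrt{-2258 + 11825}}{194141360 - 24448} = \frac{- \frac{183}{151} + \sqrt{9567}}{194116912} = \left(- \frac{183}{151} + 3 \sqrt{1063}\right) \frac{1}{194116912} = - \frac{183}{29311653712} + \frac{3 \sqrt{1063}}{194116912}$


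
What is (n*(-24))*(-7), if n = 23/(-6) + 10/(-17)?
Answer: -12628/17 ≈ -742.82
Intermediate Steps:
n = -451/102 (n = 23*(-⅙) + 10*(-1/17) = -23/6 - 10/17 = -451/102 ≈ -4.4216)
(n*(-24))*(-7) = -451/102*(-24)*(-7) = (1804/17)*(-7) = -12628/17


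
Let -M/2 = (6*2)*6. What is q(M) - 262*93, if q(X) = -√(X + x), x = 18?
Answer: -24366 - 3*I*√14 ≈ -24366.0 - 11.225*I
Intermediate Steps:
M = -144 (M = -2*6*2*6 = -24*6 = -2*72 = -144)
q(X) = -√(18 + X) (q(X) = -√(X + 18) = -√(18 + X))
q(M) - 262*93 = -√(18 - 144) - 262*93 = -√(-126) - 24366 = -3*I*√14 - 24366 = -24366 - 3*I*√14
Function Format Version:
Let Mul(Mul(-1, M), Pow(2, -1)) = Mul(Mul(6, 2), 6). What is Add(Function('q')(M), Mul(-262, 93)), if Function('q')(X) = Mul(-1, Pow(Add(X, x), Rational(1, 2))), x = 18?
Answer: Add(-24366, Mul(-3, I, Pow(14, Rational(1, 2)))) ≈ Add(-24366., Mul(-11.225, I))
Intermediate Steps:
M = -144 (M = Mul(-2, Mul(Mul(6, 2), 6)) = Mul(-2, Mul(12, 6)) = Mul(-2, 72) = -144)
Function('q')(X) = Mul(-1, Pow(Add(18, X), Rational(1, 2))) (Function('q')(X) = Mul(-1, Pow(Add(X, 18), Rational(1, 2))) = Mul(-1, Pow(Add(18, X), Rational(1, 2))))
Add(Function('q')(M), Mul(-262, 93)) = Add(Mul(-1, Pow(Add(18, -144), Rational(1, 2))), Mul(-262, 93)) = Add(Mul(-1, Pow(-126, Rational(1, 2))), -24366) = Add(Mul(-1, Mul(3, I, Pow(14, Rational(1, 2)))), -24366) = Add(Mul(-3, I, Pow(14, Rational(1, 2))), -24366) = Add(-24366, Mul(-3, I, Pow(14, Rational(1, 2))))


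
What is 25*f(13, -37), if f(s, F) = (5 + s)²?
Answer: 8100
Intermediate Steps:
25*f(13, -37) = 25*(5 + 13)² = 25*18² = 25*324 = 8100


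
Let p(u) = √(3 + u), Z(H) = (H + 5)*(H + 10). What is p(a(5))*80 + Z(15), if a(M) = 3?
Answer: 500 + 80*√6 ≈ 695.96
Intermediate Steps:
Z(H) = (5 + H)*(10 + H)
p(a(5))*80 + Z(15) = √(3 + 3)*80 + (50 + 15² + 15*15) = √6*80 + (50 + 225 + 225) = 80*√6 + 500 = 500 + 80*√6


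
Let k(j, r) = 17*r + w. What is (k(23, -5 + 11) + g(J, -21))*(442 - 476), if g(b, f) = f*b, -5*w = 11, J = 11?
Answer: 22304/5 ≈ 4460.8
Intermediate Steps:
w = -11/5 (w = -⅕*11 = -11/5 ≈ -2.2000)
k(j, r) = -11/5 + 17*r (k(j, r) = 17*r - 11/5 = -11/5 + 17*r)
g(b, f) = b*f
(k(23, -5 + 11) + g(J, -21))*(442 - 476) = ((-11/5 + 17*(-5 + 11)) + 11*(-21))*(442 - 476) = ((-11/5 + 17*6) - 231)*(-34) = ((-11/5 + 102) - 231)*(-34) = (499/5 - 231)*(-34) = -656/5*(-34) = 22304/5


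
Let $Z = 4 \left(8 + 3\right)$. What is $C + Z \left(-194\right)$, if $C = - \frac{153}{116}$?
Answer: $- \frac{990329}{116} \approx -8537.3$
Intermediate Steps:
$C = - \frac{153}{116}$ ($C = \left(-153\right) \frac{1}{116} = - \frac{153}{116} \approx -1.319$)
$Z = 44$ ($Z = 4 \cdot 11 = 44$)
$C + Z \left(-194\right) = - \frac{153}{116} + 44 \left(-194\right) = - \frac{153}{116} - 8536 = - \frac{990329}{116}$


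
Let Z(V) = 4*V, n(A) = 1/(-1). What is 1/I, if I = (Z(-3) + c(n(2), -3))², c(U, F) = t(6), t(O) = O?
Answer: 1/36 ≈ 0.027778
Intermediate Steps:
n(A) = -1
c(U, F) = 6
I = 36 (I = (4*(-3) + 6)² = (-12 + 6)² = (-6)² = 36)
1/I = 1/36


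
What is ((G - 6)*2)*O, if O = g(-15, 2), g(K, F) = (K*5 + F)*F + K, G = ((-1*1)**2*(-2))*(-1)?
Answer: 1288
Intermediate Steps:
G = 2 (G = ((-1)**2*(-2))*(-1) = (1*(-2))*(-1) = -2*(-1) = 2)
g(K, F) = K + F*(F + 5*K) (g(K, F) = (5*K + F)*F + K = (F + 5*K)*F + K = F*(F + 5*K) + K = K + F*(F + 5*K))
O = -161 (O = -15 + 2**2 + 5*2*(-15) = -15 + 4 - 150 = -161)
((G - 6)*2)*O = ((2 - 6)*2)*(-161) = -4*2*(-161) = -8*(-161) = 1288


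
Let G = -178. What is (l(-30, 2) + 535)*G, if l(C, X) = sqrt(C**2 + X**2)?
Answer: -95230 - 356*sqrt(226) ≈ -1.0058e+5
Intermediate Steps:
(l(-30, 2) + 535)*G = (sqrt((-30)**2 + 2**2) + 535)*(-178) = (sqrt(900 + 4) + 535)*(-178) = (sqrt(904) + 535)*(-178) = (2*sqrt(226) + 535)*(-178) = (535 + 2*sqrt(226))*(-178) = -95230 - 356*sqrt(226)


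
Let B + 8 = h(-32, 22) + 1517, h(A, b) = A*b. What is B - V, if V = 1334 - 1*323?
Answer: -206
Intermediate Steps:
B = 805 (B = -8 + (-32*22 + 1517) = -8 + (-704 + 1517) = -8 + 813 = 805)
V = 1011 (V = 1334 - 323 = 1011)
B - V = 805 - 1*1011 = 805 - 1011 = -206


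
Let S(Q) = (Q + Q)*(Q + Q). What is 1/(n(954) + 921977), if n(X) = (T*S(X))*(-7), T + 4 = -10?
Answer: 1/357687449 ≈ 2.7957e-9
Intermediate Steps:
T = -14 (T = -4 - 10 = -14)
S(Q) = 4*Q² (S(Q) = (2*Q)*(2*Q) = 4*Q²)
n(X) = 392*X² (n(X) = -56*X²*(-7) = 392*X²)
1/(n(954) + 921977) = 1/(392*954² + 921977) = 1/(392*910116 + 921977) = 1/(356765472 + 921977) = 1/357687449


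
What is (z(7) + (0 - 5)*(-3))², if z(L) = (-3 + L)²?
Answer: 961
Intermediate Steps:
(z(7) + (0 - 5)*(-3))² = ((-3 + 7)² + (0 - 5)*(-3))² = (4² - 5*(-3))² = (16 + 15)² = 31² = 961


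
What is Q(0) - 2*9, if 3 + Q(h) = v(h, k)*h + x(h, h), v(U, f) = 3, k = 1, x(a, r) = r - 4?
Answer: -25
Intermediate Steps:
x(a, r) = -4 + r
Q(h) = -7 + 4*h (Q(h) = -3 + (3*h + (-4 + h)) = -3 + (-4 + 4*h) = -7 + 4*h)
Q(0) - 2*9 = (-7 + 4*0) - 2*9 = (-7 + 0) - 18 = -7 - 18 = -25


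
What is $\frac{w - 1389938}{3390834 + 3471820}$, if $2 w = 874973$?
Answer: $- \frac{1904903}{13725308} \approx -0.13879$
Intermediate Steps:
$w = \frac{874973}{2}$ ($w = \frac{1}{2} \cdot 874973 = \frac{874973}{2} \approx 4.3749 \cdot 10^{5}$)
$\frac{w - 1389938}{3390834 + 3471820} = \frac{\frac{874973}{2} - 1389938}{3390834 + 3471820} = - \frac{1904903}{2 \cdot 6862654} = \left(- \frac{1904903}{2}\right) \frac{1}{6862654} = - \frac{1904903}{13725308}$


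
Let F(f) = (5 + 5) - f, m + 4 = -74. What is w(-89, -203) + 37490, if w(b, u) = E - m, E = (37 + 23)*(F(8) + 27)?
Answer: 39308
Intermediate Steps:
m = -78 (m = -4 - 74 = -78)
F(f) = 10 - f
E = 1740 (E = (37 + 23)*((10 - 1*8) + 27) = 60*((10 - 8) + 27) = 60*(2 + 27) = 60*29 = 1740)
w(b, u) = 1818 (w(b, u) = 1740 - 1*(-78) = 1740 + 78 = 1818)
w(-89, -203) + 37490 = 1818 + 37490 = 39308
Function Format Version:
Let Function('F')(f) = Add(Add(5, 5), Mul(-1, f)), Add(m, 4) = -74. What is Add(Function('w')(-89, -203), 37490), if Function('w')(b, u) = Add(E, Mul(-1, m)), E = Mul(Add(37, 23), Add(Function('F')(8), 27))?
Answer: 39308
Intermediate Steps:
m = -78 (m = Add(-4, -74) = -78)
Function('F')(f) = Add(10, Mul(-1, f))
E = 1740 (E = Mul(Add(37, 23), Add(Add(10, Mul(-1, 8)), 27)) = Mul(60, Add(Add(10, -8), 27)) = Mul(60, Add(2, 27)) = Mul(60, 29) = 1740)
Function('w')(b, u) = 1818 (Function('w')(b, u) = Add(1740, Mul(-1, -78)) = Add(1740, 78) = 1818)
Add(Function('w')(-89, -203), 37490) = Add(1818, 37490) = 39308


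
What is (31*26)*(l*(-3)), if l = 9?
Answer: -21762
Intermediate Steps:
(31*26)*(l*(-3)) = (31*26)*(9*(-3)) = 806*(-27) = -21762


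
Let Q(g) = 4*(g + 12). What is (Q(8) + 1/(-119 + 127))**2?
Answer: 410881/64 ≈ 6420.0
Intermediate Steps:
Q(g) = 48 + 4*g (Q(g) = 4*(12 + g) = 48 + 4*g)
(Q(8) + 1/(-119 + 127))**2 = ((48 + 4*8) + 1/(-119 + 127))**2 = ((48 + 32) + 1/8)**2 = (80 + 1/8)**2 = (641/8)**2 = 410881/64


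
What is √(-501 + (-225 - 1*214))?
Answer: 2*I*√235 ≈ 30.659*I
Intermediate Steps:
√(-501 + (-225 - 1*214)) = √(-501 + (-225 - 214)) = √(-501 - 439) = √(-940) = 2*I*√235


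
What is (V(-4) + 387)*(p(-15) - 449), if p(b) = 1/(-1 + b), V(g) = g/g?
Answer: -696945/4 ≈ -1.7424e+5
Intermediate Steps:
V(g) = 1
(V(-4) + 387)*(p(-15) - 449) = (1 + 387)*(1/(-1 - 15) - 449) = 388*(1/(-16) - 449) = 388*(-1/16 - 449) = 388*(-7185/16) = -696945/4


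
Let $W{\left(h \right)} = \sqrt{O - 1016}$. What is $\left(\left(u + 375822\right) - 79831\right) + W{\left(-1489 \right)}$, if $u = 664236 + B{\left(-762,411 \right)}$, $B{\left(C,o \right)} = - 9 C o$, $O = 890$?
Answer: $3778865 + 3 i \sqrt{14} \approx 3.7789 \cdot 10^{6} + 11.225 i$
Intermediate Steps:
$B{\left(C,o \right)} = - 9 C o$
$W{\left(h \right)} = 3 i \sqrt{14}$ ($W{\left(h \right)} = \sqrt{890 - 1016} = \sqrt{-126} = 3 i \sqrt{14}$)
$u = 3482874$ ($u = 664236 - \left(-6858\right) 411 = 664236 + 2818638 = 3482874$)
$\left(\left(u + 375822\right) - 79831\right) + W{\left(-1489 \right)} = \left(\left(3482874 + 375822\right) - 79831\right) + 3 i \sqrt{14} = \left(3858696 - 79831\right) + 3 i \sqrt{14} = 3778865 + 3 i \sqrt{14}$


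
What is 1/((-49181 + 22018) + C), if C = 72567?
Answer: 1/45404 ≈ 2.2024e-5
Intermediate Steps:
1/((-49181 + 22018) + C) = 1/((-49181 + 22018) + 72567) = 1/(-27163 + 72567) = 1/45404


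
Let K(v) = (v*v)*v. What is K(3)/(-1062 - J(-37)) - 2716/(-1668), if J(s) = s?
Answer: 684716/427425 ≈ 1.6020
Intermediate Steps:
K(v) = v**3 (K(v) = v**2*v = v**3)
K(3)/(-1062 - J(-37)) - 2716/(-1668) = 3**3/(-1062 - 1*(-37)) - 2716/(-1668) = 27/(-1062 + 37) - 2716*(-1/1668) = 27/(-1025) + 679/417 = 27*(-1/1025) + 679/417 = -27/1025 + 679/417 = 684716/427425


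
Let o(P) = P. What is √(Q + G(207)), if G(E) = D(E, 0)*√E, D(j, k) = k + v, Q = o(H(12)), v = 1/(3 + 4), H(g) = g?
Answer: √(588 + 21*√23)/7 ≈ 3.7490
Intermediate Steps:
v = ⅐ (v = 1/7 = ⅐ ≈ 0.14286)
Q = 12
D(j, k) = ⅐ + k (D(j, k) = k + ⅐ = ⅐ + k)
G(E) = √E/7 (G(E) = (⅐ + 0)*√E = √E/7)
√(Q + G(207)) = √(12 + √207/7) = √(12 + (3*√23)/7) = √(12 + 3*√23/7)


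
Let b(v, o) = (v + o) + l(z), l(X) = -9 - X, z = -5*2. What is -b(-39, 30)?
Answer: 8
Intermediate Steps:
z = -10
b(v, o) = 1 + o + v (b(v, o) = (v + o) + (-9 - 1*(-10)) = (o + v) + (-9 + 10) = (o + v) + 1 = 1 + o + v)
-b(-39, 30) = -(1 + 30 - 39) = -1*(-8) = 8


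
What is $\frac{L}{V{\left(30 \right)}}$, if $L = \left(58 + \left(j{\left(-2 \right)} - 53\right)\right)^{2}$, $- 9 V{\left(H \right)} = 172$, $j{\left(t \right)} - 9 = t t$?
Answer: $- \frac{729}{43} \approx -16.953$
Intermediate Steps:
$j{\left(t \right)} = 9 + t^{2}$ ($j{\left(t \right)} = 9 + t t = 9 + t^{2}$)
$V{\left(H \right)} = - \frac{172}{9}$ ($V{\left(H \right)} = \left(- \frac{1}{9}\right) 172 = - \frac{172}{9}$)
$L = 324$ ($L = \left(58 - \left(44 - 4\right)\right)^{2} = \left(58 + \left(\left(9 + 4\right) - 53\right)\right)^{2} = \left(58 + \left(13 - 53\right)\right)^{2} = \left(58 - 40\right)^{2} = 18^{2} = 324$)
$\frac{L}{V{\left(30 \right)}} = \frac{324}{- \frac{172}{9}} = 324 \left(- \frac{9}{172}\right) = - \frac{729}{43}$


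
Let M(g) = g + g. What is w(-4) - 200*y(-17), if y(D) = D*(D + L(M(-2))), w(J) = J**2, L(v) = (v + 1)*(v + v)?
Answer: 23816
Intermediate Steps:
M(g) = 2*g
L(v) = 2*v*(1 + v) (L(v) = (1 + v)*(2*v) = 2*v*(1 + v))
y(D) = D*(24 + D) (y(D) = D*(D + 2*(2*(-2))*(1 + 2*(-2))) = D*(D + 2*(-4)*(1 - 4)) = D*(D + 2*(-4)*(-3)) = D*(D + 24) = D*(24 + D))
w(-4) - 200*y(-17) = (-4)**2 - (-3400)*(24 - 17) = 16 - (-3400)*7 = 16 - 200*(-119) = 16 + 23800 = 23816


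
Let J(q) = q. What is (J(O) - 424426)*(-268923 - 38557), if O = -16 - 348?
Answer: 130614429200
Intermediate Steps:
O = -364
(J(O) - 424426)*(-268923 - 38557) = (-364 - 424426)*(-268923 - 38557) = -424790*(-307480) = 130614429200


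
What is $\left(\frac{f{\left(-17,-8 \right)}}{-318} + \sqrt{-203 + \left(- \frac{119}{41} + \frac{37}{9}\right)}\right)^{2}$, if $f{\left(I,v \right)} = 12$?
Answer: $\frac{\left(-246 + 53 i \sqrt{3052901}\right)^{2}}{42497361} \approx -201.79 - 1.0721 i$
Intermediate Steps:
$\left(\frac{f{\left(-17,-8 \right)}}{-318} + \sqrt{-203 + \left(- \frac{119}{41} + \frac{37}{9}\right)}\right)^{2} = \left(\frac{12}{-318} + \sqrt{-203 + \left(- \frac{119}{41} + \frac{37}{9}\right)}\right)^{2} = \left(12 \left(- \frac{1}{318}\right) + \sqrt{-203 + \left(\left(-119\right) \frac{1}{41} + 37 \cdot \frac{1}{9}\right)}\right)^{2} = \left(- \frac{2}{53} + \sqrt{-203 + \left(- \frac{119}{41} + \frac{37}{9}\right)}\right)^{2} = \left(- \frac{2}{53} + \sqrt{-203 + \frac{446}{369}}\right)^{2} = \left(- \frac{2}{53} + \sqrt{- \frac{74461}{369}}\right)^{2} = \left(- \frac{2}{53} + \frac{i \sqrt{3052901}}{123}\right)^{2}$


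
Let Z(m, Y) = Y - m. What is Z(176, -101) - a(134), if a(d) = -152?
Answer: -125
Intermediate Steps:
Z(176, -101) - a(134) = (-101 - 1*176) - 1*(-152) = (-101 - 176) + 152 = -277 + 152 = -125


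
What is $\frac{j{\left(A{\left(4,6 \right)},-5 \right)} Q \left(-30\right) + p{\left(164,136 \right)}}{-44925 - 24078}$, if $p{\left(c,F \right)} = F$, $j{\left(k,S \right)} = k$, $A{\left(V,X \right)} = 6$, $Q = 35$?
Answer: $\frac{6164}{69003} \approx 0.089329$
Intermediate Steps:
$\frac{j{\left(A{\left(4,6 \right)},-5 \right)} Q \left(-30\right) + p{\left(164,136 \right)}}{-44925 - 24078} = \frac{6 \cdot 35 \left(-30\right) + 136}{-44925 - 24078} = \frac{210 \left(-30\right) + 136}{-69003} = \left(-6300 + 136\right) \left(- \frac{1}{69003}\right) = \left(-6164\right) \left(- \frac{1}{69003}\right) = \frac{6164}{69003}$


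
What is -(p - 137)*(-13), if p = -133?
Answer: -3510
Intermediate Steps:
-(p - 137)*(-13) = -(-133 - 137)*(-13) = -(-270)*(-13) = -1*3510 = -3510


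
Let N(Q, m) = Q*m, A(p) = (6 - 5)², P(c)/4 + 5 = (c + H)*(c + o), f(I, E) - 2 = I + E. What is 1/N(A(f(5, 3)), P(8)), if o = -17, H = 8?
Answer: -1/596 ≈ -0.0016779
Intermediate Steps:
f(I, E) = 2 + E + I (f(I, E) = 2 + (I + E) = 2 + (E + I) = 2 + E + I)
P(c) = -20 + 4*(-17 + c)*(8 + c) (P(c) = -20 + 4*((c + 8)*(c - 17)) = -20 + 4*((8 + c)*(-17 + c)) = -20 + 4*((-17 + c)*(8 + c)) = -20 + 4*(-17 + c)*(8 + c))
A(p) = 1 (A(p) = 1² = 1)
1/N(A(f(5, 3)), P(8)) = 1/(1*(-564 - 36*8 + 4*8²)) = 1/(1*(-564 - 288 + 4*64)) = 1/(1*(-564 - 288 + 256)) = 1/(1*(-596)) = 1/(-596) = -1/596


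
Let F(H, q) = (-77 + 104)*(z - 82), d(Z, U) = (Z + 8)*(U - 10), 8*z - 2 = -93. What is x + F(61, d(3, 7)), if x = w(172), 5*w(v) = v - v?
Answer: -20169/8 ≈ -2521.1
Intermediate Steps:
z = -91/8 (z = 1/4 + (1/8)*(-93) = 1/4 - 93/8 = -91/8 ≈ -11.375)
d(Z, U) = (-10 + U)*(8 + Z) (d(Z, U) = (8 + Z)*(-10 + U) = (-10 + U)*(8 + Z))
w(v) = 0 (w(v) = (v - v)/5 = (1/5)*0 = 0)
x = 0
F(H, q) = -20169/8 (F(H, q) = (-77 + 104)*(-91/8 - 82) = 27*(-747/8) = -20169/8)
x + F(61, d(3, 7)) = 0 - 20169/8 = -20169/8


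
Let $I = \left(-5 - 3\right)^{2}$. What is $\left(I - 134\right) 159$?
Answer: $-11130$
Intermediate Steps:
$I = 64$ ($I = \left(-8\right)^{2} = 64$)
$\left(I - 134\right) 159 = \left(64 - 134\right) 159 = \left(-70\right) 159 = -11130$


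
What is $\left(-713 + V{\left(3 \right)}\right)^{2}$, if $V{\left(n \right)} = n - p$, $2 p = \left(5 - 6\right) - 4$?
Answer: $\frac{2002225}{4} \approx 5.0056 \cdot 10^{5}$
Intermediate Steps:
$p = - \frac{5}{2}$ ($p = \frac{\left(5 - 6\right) - 4}{2} = \frac{-1 - 4}{2} = \frac{1}{2} \left(-5\right) = - \frac{5}{2} \approx -2.5$)
$V{\left(n \right)} = \frac{5}{2} + n$ ($V{\left(n \right)} = n - - \frac{5}{2} = n + \frac{5}{2} = \frac{5}{2} + n$)
$\left(-713 + V{\left(3 \right)}\right)^{2} = \left(-713 + \left(\frac{5}{2} + 3\right)\right)^{2} = \left(-713 + \frac{11}{2}\right)^{2} = \left(- \frac{1415}{2}\right)^{2} = \frac{2002225}{4}$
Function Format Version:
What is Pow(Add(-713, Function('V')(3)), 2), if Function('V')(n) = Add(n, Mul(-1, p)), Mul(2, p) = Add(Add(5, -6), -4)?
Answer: Rational(2002225, 4) ≈ 5.0056e+5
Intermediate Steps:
p = Rational(-5, 2) (p = Mul(Rational(1, 2), Add(Add(5, -6), -4)) = Mul(Rational(1, 2), Add(-1, -4)) = Mul(Rational(1, 2), -5) = Rational(-5, 2) ≈ -2.5000)
Function('V')(n) = Add(Rational(5, 2), n) (Function('V')(n) = Add(n, Mul(-1, Rational(-5, 2))) = Add(n, Rational(5, 2)) = Add(Rational(5, 2), n))
Pow(Add(-713, Function('V')(3)), 2) = Pow(Add(-713, Add(Rational(5, 2), 3)), 2) = Pow(Add(-713, Rational(11, 2)), 2) = Pow(Rational(-1415, 2), 2) = Rational(2002225, 4)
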